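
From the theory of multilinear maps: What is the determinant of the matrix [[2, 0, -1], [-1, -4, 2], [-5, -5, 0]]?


Expanding along the first row, det(A) = a11*M_11 - a12*M_12 + a13*M_13, where M_1j is the (1,j) minor.
Minor M_11 = -4*0 - 2*-5 = 10
Minor M_12 = -1*0 - 2*-5 = 10
Minor M_13 = -1*-5 - -4*-5 = -15
det = 2*(10) - 0*(10) + -1*(-15)
    = 20 - 0 + 15
    = 35

35


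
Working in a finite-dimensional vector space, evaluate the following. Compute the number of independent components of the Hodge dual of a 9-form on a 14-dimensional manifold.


The Hodge dual of a p-form on an n-dimensional manifold is an (n-p)-form.
n = 14, p = 9, so dual degree = 14 - 9 = 5
The number of components is C(n, n-p) = C(14, 5) = 2002

2002


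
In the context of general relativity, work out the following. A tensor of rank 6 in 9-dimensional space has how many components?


The number of components of a rank-r tensor in d dimensions is d^r.
Here d = 9 and r = 6.
9^6 = 531441

531441


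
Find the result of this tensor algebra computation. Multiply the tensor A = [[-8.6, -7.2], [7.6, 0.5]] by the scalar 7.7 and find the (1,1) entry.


Scalar multiplication: (cA)_{ij} = c * A_{ij}.
c = 7.7
A_{11} = -8.6
(cA)_{11} = 7.7 * -8.6 = -66.22

-66.22


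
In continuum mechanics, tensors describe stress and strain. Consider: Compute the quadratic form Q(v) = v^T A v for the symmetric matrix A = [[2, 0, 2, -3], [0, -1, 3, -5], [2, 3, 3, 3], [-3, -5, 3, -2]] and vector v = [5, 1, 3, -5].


First compute Av:
(Av)_1 = 2*5 + 0*1 + 2*3 + -3*-5 = 31
(Av)_2 = 0*5 + -1*1 + 3*3 + -5*-5 = 33
(Av)_3 = 2*5 + 3*1 + 3*3 + 3*-5 = 7
(Av)_4 = -3*5 + -5*1 + 3*3 + -2*-5 = -1
Av = [31, 33, 7, -1]
Then v^T (Av) = 5*31 + 1*33 + 3*7 + -5*-1
= 155 + 33 + 21 + 5 = 214

214


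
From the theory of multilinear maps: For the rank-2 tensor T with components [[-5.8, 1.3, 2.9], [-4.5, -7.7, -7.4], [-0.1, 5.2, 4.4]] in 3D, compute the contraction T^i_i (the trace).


The contraction (trace) of a rank-2 tensor is the sum of its diagonal elements.
Diagonal entries: A[1,1] = -5.8, A[2,2] = -7.7, A[3,3] = 4.4
Tr(A) = -5.8 + -7.7 + 4.4 = -9.1

-9.1


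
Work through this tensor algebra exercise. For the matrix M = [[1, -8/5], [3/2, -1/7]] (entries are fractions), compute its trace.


The trace is the sum of diagonal entries.
Diagonal: M[1,1] = 1, M[2,2] = -1/7
Tr(M) = 1 + -1/7
Computing step by step:
After adding M[1,1]: 1
After adding M[2,2]: 6/7
Tr(M) = 6/7

6/7


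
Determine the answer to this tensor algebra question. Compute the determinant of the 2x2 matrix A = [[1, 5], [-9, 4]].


For a 2x2 matrix [[a, b], [c, d]], det = a*d - b*c.
a = 1, b = 5, c = -9, d = 4
a*d = 1 * 4 = 4
b*c = 5 * -9 = -45
det = 4 - -45 = 49

49


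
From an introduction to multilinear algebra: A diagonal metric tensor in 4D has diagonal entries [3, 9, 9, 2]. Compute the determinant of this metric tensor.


For a diagonal metric, the determinant is the product of diagonal entries.
Diagonal entries: 3, 9, 9, 2
det(g) = 3 * 9 * 9 * 2 = 486

486


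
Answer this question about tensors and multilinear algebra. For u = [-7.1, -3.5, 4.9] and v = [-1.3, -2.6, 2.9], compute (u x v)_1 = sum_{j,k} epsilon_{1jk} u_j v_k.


(u x v)_1 = sum_{j,k} epsilon_{1jk} u_j v_k. Only permutations of (1,2,3) contribute; the two non-zero terms are:
eps_{123} u_2 v_3 = 1 * -3.5 * 2.9 = -10.15
eps_{132} u_3 v_2 = -1 * 4.9 * -2.6 = 12.74
(u x v)_1 = 2.59

2.59


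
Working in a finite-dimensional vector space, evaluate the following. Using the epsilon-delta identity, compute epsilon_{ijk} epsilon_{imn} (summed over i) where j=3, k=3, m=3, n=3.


Using the identity: epsilon_{ijk} epsilon_{imn} = delta_{jm} delta_{kn} - delta_{jn} delta_{km}.
delta_{33} = 1
delta_{33} = 1
delta_{33} = 1
delta_{33} = 1
Result = 1 * 1 - 1 * 1 = 1 - 1 = 0

0


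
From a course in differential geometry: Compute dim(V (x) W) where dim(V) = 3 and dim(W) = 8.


The dimension of a tensor product is the product of dimensions.
dim(V) = 3, dim(W) = 8
dim(V (x) W) = 3 * 8 = 24

24


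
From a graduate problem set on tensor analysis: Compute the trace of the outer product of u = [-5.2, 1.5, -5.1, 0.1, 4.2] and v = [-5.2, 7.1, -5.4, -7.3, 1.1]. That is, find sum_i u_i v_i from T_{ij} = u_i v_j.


The outer product gives T_{ij} = u_i v_j.
The trace (contraction) is Tr(T) = sum_i T_{ii} = sum_i u_i v_i.
Diagonal entries:
T_{11} = u_1 * v_1 = -5.2 * -5.2 = 27.04
T_{22} = u_2 * v_2 = 1.5 * 7.1 = 10.65
T_{33} = u_3 * v_3 = -5.1 * -5.4 = 27.54
T_{44} = u_4 * v_4 = 0.1 * -7.3 = -0.73
T_{55} = u_5 * v_5 = 4.2 * 1.1 = 4.62
Tr(T) = 27.04 + 10.65 + 27.54 + -0.73 + 4.62 = 69.12

69.12


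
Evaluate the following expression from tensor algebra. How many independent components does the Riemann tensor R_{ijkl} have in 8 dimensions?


The Riemann tensor in d dimensions has d^2(d^2 - 1)/12 independent components.
d = 8, so d^2 = 64
d^2 - 1 = 63
d^2(d^2 - 1) = 64 * 63 = 4032
Divide by 12: 4032 / 12 = 336

336


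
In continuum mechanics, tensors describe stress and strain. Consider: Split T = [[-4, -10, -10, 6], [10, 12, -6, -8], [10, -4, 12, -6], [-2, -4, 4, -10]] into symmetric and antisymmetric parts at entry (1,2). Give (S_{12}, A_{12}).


T_{12} = -10
T_{21} = 10
S_{12} = (-10 + 10)/2 = 0/2 = 0
A_{12} = (-10 - 10)/2 = -20/2 = -10
Check: S + A = 0 + -10 = -10 = T_{12}.

(0, -10)


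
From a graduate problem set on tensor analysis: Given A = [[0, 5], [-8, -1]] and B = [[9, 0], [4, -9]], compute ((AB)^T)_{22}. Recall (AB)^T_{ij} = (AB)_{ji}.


(AB)^T_{ij} = (AB)_{ji} = sum_k A_{jk} B_{ki}.
For i=2, j=2 we need (AB)_{22}:
A_{21} * B_{12} = -8 * 0 = 0
A_{22} * B_{22} = -1 * -9 = 9
Sum = 0 + 9 = 9

9


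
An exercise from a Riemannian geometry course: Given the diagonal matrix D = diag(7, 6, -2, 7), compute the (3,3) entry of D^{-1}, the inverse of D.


For a diagonal matrix, the inverse has entries (D^{-1})_{ii} = 1/d_{ii}.
The diagonal entries are: d_{11} = 7, d_{22} = 6, d_{33} = -2, d_{44} = 7
We need (D^{-1})_{33} = 1/d_{33} = 1/-2 = -1/2

-1/2


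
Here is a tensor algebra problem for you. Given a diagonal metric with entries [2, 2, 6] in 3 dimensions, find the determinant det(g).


For a diagonal metric, the determinant is the product of diagonal entries.
Diagonal entries: 2, 2, 6
det(g) = 2 * 2 * 6 = 24

24


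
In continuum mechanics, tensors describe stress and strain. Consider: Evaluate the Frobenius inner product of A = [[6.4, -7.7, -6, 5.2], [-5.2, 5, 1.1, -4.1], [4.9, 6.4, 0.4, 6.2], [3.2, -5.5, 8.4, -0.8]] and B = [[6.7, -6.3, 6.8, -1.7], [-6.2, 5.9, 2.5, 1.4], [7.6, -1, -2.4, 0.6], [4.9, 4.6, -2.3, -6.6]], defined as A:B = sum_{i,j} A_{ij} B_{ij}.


A:B = sum over all i,j of A_{ij} * B_{ij}.
Row 1: 6.4*6.7=42.88, -7.7*-6.3=48.51, -6*6.8=-40.8, 5.2*-1.7=-8.84 => row sum = 41.75
Row 2: -5.2*-6.2=32.24, 5*5.9=29.5, 1.1*2.5=2.75, -4.1*1.4=-5.74 => row sum = 58.75
Row 3: 4.9*7.6=37.24, 6.4*-1=-6.4, 0.4*-2.4=-0.96, 6.2*0.6=3.72 => row sum = 33.6
Row 4: 3.2*4.9=15.68, -5.5*4.6=-25.3, 8.4*-2.3=-19.32, -0.8*-6.6=5.28 => row sum = -23.66
Total = 41.75 + 58.75 + 33.6 + -23.66 = 110.44

110.44


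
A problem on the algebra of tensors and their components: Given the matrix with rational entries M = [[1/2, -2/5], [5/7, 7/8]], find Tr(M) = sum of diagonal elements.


The trace is the sum of diagonal entries.
Diagonal: M[1,1] = 1/2, M[2,2] = 7/8
Tr(M) = 1/2 + 7/8
Computing step by step:
After adding M[1,1]: 1/2
After adding M[2,2]: 11/8
Tr(M) = 11/8

11/8


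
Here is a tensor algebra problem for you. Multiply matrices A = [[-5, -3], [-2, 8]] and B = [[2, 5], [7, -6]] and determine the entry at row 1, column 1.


(AB)_{ij} = sum_k A_{ik} B_{kj}.
For i=1, j=1:
A_{11} * B_{11} = -5 * 2 = -10
A_{12} * B_{21} = -3 * 7 = -21
Sum = -10 + -21 = -31

-31


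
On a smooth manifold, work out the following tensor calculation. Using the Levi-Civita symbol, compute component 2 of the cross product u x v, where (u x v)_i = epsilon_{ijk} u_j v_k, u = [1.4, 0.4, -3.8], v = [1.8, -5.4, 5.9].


(u x v)_2 = sum_{j,k} epsilon_{2jk} u_j v_k. Only permutations of (1,2,3) contribute; the two non-zero terms are:
eps_{213} u_1 v_3 = -1 * 1.4 * 5.9 = -8.26
eps_{231} u_3 v_1 = 1 * -3.8 * 1.8 = -6.84
(u x v)_2 = -15.1

-15.1


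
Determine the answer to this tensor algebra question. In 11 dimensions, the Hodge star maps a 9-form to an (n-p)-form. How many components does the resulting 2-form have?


The Hodge dual of a p-form on an n-dimensional manifold is an (n-p)-form.
n = 11, p = 9, so dual degree = 11 - 9 = 2
The number of components is C(n, n-p) = C(11, 2) = 55

55


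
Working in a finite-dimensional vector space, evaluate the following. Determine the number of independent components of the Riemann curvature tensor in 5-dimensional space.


The Riemann tensor in d dimensions has d^2(d^2 - 1)/12 independent components.
d = 5, so d^2 = 25
d^2 - 1 = 24
d^2(d^2 - 1) = 25 * 24 = 600
Divide by 12: 600 / 12 = 50

50


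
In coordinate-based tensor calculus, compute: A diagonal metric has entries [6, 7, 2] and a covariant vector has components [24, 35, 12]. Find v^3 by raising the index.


To raise an index with a diagonal metric: v^i = v_i / g_{ii}.
For index 3: v_3 = 12, g_{33} = 2
v^3 = 12 / 2 = 6

6


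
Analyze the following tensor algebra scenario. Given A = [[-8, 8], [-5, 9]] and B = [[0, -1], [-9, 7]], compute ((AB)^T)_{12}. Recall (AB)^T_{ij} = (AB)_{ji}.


(AB)^T_{ij} = (AB)_{ji} = sum_k A_{jk} B_{ki}.
For i=1, j=2 we need (AB)_{21}:
A_{21} * B_{11} = -5 * 0 = 0
A_{22} * B_{21} = 9 * -9 = -81
Sum = 0 + -81 = -81

-81


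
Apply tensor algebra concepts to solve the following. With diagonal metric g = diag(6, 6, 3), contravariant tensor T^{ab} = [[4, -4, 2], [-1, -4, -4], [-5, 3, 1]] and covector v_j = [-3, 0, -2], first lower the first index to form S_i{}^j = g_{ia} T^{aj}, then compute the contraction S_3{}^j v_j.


Step 1: lower the first index. For a diagonal metric, g_{ia} T^{aj} = g_{ii} T^{ij} (no sum on i).
g_{33} = 3
S_3{}^1 = 3 * T^{31} = 3 * -5 = -15
S_3{}^2 = 3 * T^{32} = 3 * 3 = 9
S_3{}^3 = 3 * T^{33} = 3 * 1 = 3
Step 2: contract S_3{}^j with v_j.
S_3{}^1 * v_1 = -15 * -3 = 45
S_3{}^2 * v_2 = 9 * 0 = 0
S_3{}^3 * v_3 = 3 * -2 = -6
Result = 45 + 0 + -6 = 39

39


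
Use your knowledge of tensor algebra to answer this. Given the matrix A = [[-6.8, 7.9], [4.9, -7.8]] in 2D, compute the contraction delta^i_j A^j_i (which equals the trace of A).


The contraction (trace) of a rank-2 tensor is the sum of its diagonal elements.
Diagonal entries: A[1,1] = -6.8, A[2,2] = -7.8
Tr(A) = -6.8 + -7.8 = -14.6

-14.6


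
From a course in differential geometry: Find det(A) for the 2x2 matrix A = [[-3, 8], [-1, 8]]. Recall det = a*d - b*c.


For a 2x2 matrix [[a, b], [c, d]], det = a*d - b*c.
a = -3, b = 8, c = -1, d = 8
a*d = -3 * 8 = -24
b*c = 8 * -1 = -8
det = -24 - -8 = -16

-16


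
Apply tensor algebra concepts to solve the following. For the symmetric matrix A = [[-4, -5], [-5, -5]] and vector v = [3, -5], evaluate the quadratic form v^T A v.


First compute Av:
(Av)_1 = -4*3 + -5*-5 = 13
(Av)_2 = -5*3 + -5*-5 = 10
Av = [13, 10]
Then v^T (Av) = 3*13 + -5*10
= 39 + -50 = -11

-11


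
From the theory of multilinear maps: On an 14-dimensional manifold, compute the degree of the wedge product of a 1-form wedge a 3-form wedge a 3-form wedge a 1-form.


The degree of a wedge product is the sum of the degrees of the individual forms.
Degrees: 1, 3, 3, 1
Total degree = 1 + 3 + 3 + 1 = 8

8


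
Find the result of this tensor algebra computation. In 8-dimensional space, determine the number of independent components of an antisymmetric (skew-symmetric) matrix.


An antisymmetric rank-2 tensor satisfies A_{ij} = -A_{ji}, so diagonal entries are zero.
The independent components are the upper-triangular entries: C(n, 2) = n(n-1)/2.
n = 8
C(8, 2) = 8 * 7 / 2 = 56 / 2 = 28

28


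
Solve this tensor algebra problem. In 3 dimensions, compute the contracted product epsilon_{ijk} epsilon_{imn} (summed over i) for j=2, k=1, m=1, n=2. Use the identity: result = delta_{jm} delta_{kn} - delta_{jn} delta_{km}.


Using the identity: epsilon_{ijk} epsilon_{imn} = delta_{jm} delta_{kn} - delta_{jn} delta_{km}.
delta_{21} = 0
delta_{12} = 0
delta_{22} = 1
delta_{11} = 1
Result = 0 * 0 - 1 * 1 = 0 - 1 = -1

-1


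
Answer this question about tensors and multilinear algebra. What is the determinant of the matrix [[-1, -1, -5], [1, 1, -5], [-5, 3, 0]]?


Expanding along the first row, det(A) = a11*M_11 - a12*M_12 + a13*M_13, where M_1j is the (1,j) minor.
Minor M_11 = 1*0 - -5*3 = 15
Minor M_12 = 1*0 - -5*-5 = -25
Minor M_13 = 1*3 - 1*-5 = 8
det = -1*(15) - -1*(-25) + -5*(8)
    = -15 - 25 + -40
    = -80

-80


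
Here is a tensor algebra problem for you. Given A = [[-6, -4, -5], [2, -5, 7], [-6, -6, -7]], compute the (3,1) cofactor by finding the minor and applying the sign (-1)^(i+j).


To find cofactor C_{31}, delete row 3 and column 1.
The resulting 2x2 submatrix is: [[-4, -5], [-5, 7]]
Minor M_{31} = -4*7 - -5*-5
  = -28 - 25 = -53
Sign = (-1)^(3+1) = (-1)^4 = 1
Cofactor C_{31} = 1 * -53 = -53

-53


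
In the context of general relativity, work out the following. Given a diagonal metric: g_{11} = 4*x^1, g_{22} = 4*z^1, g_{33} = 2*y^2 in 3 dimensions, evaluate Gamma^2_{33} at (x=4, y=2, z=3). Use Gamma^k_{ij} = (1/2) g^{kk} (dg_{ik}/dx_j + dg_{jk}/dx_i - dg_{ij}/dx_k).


For a diagonal metric, Gamma^k_{ij} = (1/2) g^{kk} (dg_{ik}/dx_j + dg_{jk}/dx_i - dg_{ij}/dx_k).
The metric is diagonal, so g_{ab} = 0 for a != b.
At the given point: g_{11} = 16, g_{22} = 12, g_{33} = 8
g^{22} = 1/12
dg_{32}/dx_3 = 0 (off-diagonal)
dg_{32}/dx_3 = 0 (off-diagonal)
dg_{33}/dx_2 = dg_{33}/dx_2 = 8
Numerator = 0 + 0 - 8 = -8
Gamma^2_{33} = -8 / (2 * 12) = -1/3

-1/3


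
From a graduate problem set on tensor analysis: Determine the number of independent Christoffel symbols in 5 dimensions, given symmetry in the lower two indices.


Christoffel symbols Gamma^k_{ij} are symmetric in i,j, so there are d * d(d+1)/2 independent symbols.
d = 5
d(d+1)/2 = 5 * 6 / 2 = 15
Total = 5 * 15 = 75

75


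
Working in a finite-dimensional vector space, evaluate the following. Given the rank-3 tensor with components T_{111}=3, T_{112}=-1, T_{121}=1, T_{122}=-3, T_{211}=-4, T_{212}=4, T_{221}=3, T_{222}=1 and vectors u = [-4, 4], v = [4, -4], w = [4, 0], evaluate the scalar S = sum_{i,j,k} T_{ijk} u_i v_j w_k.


S = sum over i,j,k of T_{ijk} u_i v_j w_k. Expanding all 8 terms:
T_{111}*u_1*v_1*w_1 = 3*-4*4*4 = -192  (running total: -192)
T_{112}*u_1*v_1*w_2 = -1*-4*4*0 = 0  (running total: -192)
T_{121}*u_1*v_2*w_1 = 1*-4*-4*4 = 64  (running total: -128)
T_{122}*u_1*v_2*w_2 = -3*-4*-4*0 = 0  (running total: -128)
T_{211}*u_2*v_1*w_1 = -4*4*4*4 = -256  (running total: -384)
T_{212}*u_2*v_1*w_2 = 4*4*4*0 = 0  (running total: -384)
T_{221}*u_2*v_2*w_1 = 3*4*-4*4 = -192  (running total: -576)
T_{222}*u_2*v_2*w_2 = 1*4*-4*0 = 0  (running total: -576)
S = -576

-576


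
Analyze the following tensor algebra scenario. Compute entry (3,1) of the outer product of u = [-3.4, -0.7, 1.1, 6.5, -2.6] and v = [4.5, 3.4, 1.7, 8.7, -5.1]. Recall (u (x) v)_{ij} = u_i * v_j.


The outer product entry T_{ij} = u_i * v_j.
We need i=3, j=1.
u_3 = 1.1, v_1 = 4.5
T_{3,1} = 1.1 * 4.5 = 4.95

4.95


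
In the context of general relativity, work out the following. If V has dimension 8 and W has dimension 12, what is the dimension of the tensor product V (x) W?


The dimension of a tensor product is the product of dimensions.
dim(V) = 8, dim(W) = 12
dim(V (x) W) = 8 * 12 = 96

96


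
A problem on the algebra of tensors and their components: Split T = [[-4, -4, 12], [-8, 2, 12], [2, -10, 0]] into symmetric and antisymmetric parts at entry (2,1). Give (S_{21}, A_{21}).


T_{21} = -8
T_{12} = -4
S_{21} = (-8 + -4)/2 = -12/2 = -6
A_{21} = (-8 - -4)/2 = -4/2 = -2
Check: S + A = -6 + -2 = -8 = T_{21}.

(-6, -2)


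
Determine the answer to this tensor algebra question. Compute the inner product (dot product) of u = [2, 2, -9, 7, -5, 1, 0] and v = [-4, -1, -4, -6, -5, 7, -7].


The inner product u . v = sum of u_i * v_i.
Term-by-term: 2 * -4, 2 * -1, -9 * -4, 7 * -6, -5 * -5, 1 * 7, 0 * -7
Products: -8, -2, 36, -42, 25, 7, 0
Sum = -8 + -2 + 36 + -42 + 25 + 7 + 0 = 16

16


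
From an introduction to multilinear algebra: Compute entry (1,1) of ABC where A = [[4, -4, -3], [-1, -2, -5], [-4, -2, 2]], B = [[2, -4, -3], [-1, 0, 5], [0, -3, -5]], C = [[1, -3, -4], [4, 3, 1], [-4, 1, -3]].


(ABC)_{11} = sum_m (AB)_{1m} C_{m1}. First compute row 1 of AB.
(AB)_{11} = 4*2 + -4*-1 + -3*0 = 12
(AB)_{12} = 4*-4 + -4*0 + -3*-3 = -7
(AB)_{13} = 4*-3 + -4*5 + -3*-5 = -17
Now contract with column 1 of C:
(AB)_{11} * C_{11} = 12 * 1 = 12
(AB)_{12} * C_{21} = -7 * 4 = -28
(AB)_{13} * C_{31} = -17 * -4 = 68
(ABC)_{11} = 12 + -28 + 68 = 52

52


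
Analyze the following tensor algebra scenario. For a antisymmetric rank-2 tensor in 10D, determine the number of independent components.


A antisymmetric rank-2 tensor in d dimensions has d(d-1)/2 independent components.
d = 10
d(d-1)/2 = 10 * 9 / 2 = 90 / 2 = 45

45


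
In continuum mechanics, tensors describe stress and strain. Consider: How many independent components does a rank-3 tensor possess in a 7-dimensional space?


The number of components of a rank-r tensor in d dimensions is d^r.
Here d = 7 and r = 3.
7^3 = 343

343


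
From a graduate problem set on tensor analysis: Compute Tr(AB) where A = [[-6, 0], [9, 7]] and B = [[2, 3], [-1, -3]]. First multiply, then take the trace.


Tr(AB) = sum_i (AB)_{ii} where (AB)_{ii} = sum_k A_{ik} B_{ki}.
(AB)_{11} = -6*2 + 0*-1 = -12
(AB)_{22} = 9*3 + 7*-3 = 6
Tr(AB) = -12 + 6 = -6

-6


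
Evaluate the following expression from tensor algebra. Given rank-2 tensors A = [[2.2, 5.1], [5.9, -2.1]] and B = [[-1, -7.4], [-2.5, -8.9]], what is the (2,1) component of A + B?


Tensor addition is component-wise: (A + B)_{ij} = A_{ij} + B_{ij}.
A_{21} = 5.9
B_{21} = -2.5
(A + B)_{21} = 5.9 + -2.5 = 3.4

3.4


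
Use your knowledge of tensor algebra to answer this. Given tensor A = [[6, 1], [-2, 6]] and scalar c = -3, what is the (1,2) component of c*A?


Scalar multiplication: (cA)_{ij} = c * A_{ij}.
c = -3
A_{12} = 1
(cA)_{12} = -3 * 1 = -3

-3


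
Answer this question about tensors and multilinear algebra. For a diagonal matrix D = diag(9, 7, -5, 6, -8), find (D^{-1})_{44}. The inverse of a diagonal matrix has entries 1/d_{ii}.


For a diagonal matrix, the inverse has entries (D^{-1})_{ii} = 1/d_{ii}.
The diagonal entries are: d_{11} = 9, d_{22} = 7, d_{33} = -5, d_{44} = 6, d_{55} = -8
We need (D^{-1})_{44} = 1/d_{44} = 1/6 = 1/6

1/6


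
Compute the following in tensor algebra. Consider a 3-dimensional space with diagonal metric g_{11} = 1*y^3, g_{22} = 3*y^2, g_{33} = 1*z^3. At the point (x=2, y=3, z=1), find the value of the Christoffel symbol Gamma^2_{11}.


For a diagonal metric, Gamma^k_{ij} = (1/2) g^{kk} (dg_{ik}/dx_j + dg_{jk}/dx_i - dg_{ij}/dx_k).
The metric is diagonal, so g_{ab} = 0 for a != b.
At the given point: g_{11} = 27, g_{22} = 27, g_{33} = 1
g^{22} = 1/27
dg_{12}/dx_1 = 0 (off-diagonal)
dg_{12}/dx_1 = 0 (off-diagonal)
dg_{11}/dx_2 = dg_{11}/dx_2 = 27
Numerator = 0 + 0 - 27 = -27
Gamma^2_{11} = -27 / (2 * 27) = -1/2

-1/2


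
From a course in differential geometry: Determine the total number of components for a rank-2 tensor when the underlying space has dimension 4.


The number of components of a rank-r tensor in d dimensions is d^r.
Here d = 4 and r = 2.
4^2 = 16

16


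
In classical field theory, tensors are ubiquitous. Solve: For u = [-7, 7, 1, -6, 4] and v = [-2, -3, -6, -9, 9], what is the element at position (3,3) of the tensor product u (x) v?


The outer product entry T_{ij} = u_i * v_j.
We need i=3, j=3.
u_3 = 1, v_3 = -6
T_{3,3} = 1 * -6 = -6

-6


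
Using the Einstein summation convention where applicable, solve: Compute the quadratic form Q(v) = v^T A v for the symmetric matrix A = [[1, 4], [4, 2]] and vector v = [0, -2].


First compute Av:
(Av)_1 = 1*0 + 4*-2 = -8
(Av)_2 = 4*0 + 2*-2 = -4
Av = [-8, -4]
Then v^T (Av) = 0*-8 + -2*-4
= 0 + 8 = 8

8


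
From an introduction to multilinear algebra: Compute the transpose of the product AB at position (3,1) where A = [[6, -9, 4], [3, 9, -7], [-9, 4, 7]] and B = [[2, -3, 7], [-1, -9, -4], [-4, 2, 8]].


(AB)^T_{ij} = (AB)_{ji} = sum_k A_{jk} B_{ki}.
For i=3, j=1 we need (AB)_{13}:
A_{11} * B_{13} = 6 * 7 = 42
A_{12} * B_{23} = -9 * -4 = 36
A_{13} * B_{33} = 4 * 8 = 32
Sum = 42 + 36 + 32 = 110

110


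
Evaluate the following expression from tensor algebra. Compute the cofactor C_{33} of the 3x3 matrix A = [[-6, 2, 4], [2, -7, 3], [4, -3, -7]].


To find cofactor C_{33}, delete row 3 and column 3.
The resulting 2x2 submatrix is: [[-6, 2], [2, -7]]
Minor M_{33} = -6*-7 - 2*2
  = 42 - 4 = 38
Sign = (-1)^(3+3) = (-1)^6 = 1
Cofactor C_{33} = 1 * 38 = 38

38


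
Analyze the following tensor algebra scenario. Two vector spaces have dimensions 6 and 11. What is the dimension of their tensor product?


The dimension of a tensor product is the product of dimensions.
dim(V) = 6, dim(W) = 11
dim(V (x) W) = 6 * 11 = 66

66


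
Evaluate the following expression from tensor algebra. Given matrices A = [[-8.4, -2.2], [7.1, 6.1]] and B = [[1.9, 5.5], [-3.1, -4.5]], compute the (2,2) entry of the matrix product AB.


(AB)_{ij} = sum_k A_{ik} B_{kj}.
For i=2, j=2:
A_{21} * B_{12} = 7.1 * 5.5 = 39.05
A_{22} * B_{22} = 6.1 * -4.5 = -27.45
Sum = 39.05 + -27.45 = 11.6

11.6


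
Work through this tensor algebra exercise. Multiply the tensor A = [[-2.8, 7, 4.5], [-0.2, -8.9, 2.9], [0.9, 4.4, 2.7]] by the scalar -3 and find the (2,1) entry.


Scalar multiplication: (cA)_{ij} = c * A_{ij}.
c = -3
A_{21} = -0.2
(cA)_{21} = -3 * -0.2 = 0.6

0.6


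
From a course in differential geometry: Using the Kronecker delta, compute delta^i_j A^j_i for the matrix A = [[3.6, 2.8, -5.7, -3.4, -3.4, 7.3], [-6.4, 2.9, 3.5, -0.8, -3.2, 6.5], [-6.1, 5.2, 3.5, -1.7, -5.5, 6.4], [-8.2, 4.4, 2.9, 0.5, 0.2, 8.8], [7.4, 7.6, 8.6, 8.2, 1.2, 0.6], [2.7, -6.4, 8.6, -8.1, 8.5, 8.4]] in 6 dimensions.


The contraction (trace) of a rank-2 tensor is the sum of its diagonal elements.
Diagonal entries: A[1,1] = 3.6, A[2,2] = 2.9, A[3,3] = 3.5, A[4,4] = 0.5, A[5,5] = 1.2, A[6,6] = 8.4
Tr(A) = 3.6 + 2.9 + 3.5 + 0.5 + 1.2 + 8.4 = 20.1

20.1


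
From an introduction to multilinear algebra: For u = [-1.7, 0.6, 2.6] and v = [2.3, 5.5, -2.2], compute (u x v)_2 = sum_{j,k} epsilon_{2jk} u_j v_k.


(u x v)_2 = sum_{j,k} epsilon_{2jk} u_j v_k. Only permutations of (1,2,3) contribute; the two non-zero terms are:
eps_{213} u_1 v_3 = -1 * -1.7 * -2.2 = -3.74
eps_{231} u_3 v_1 = 1 * 2.6 * 2.3 = 5.98
(u x v)_2 = 2.24

2.24


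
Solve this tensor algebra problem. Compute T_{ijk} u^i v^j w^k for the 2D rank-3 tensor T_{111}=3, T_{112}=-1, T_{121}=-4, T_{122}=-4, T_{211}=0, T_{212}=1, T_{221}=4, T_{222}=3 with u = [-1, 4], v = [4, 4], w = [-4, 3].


S = sum over i,j,k of T_{ijk} u_i v_j w_k. Expanding all 8 terms:
T_{111}*u_1*v_1*w_1 = 3*-1*4*-4 = 48  (running total: 48)
T_{112}*u_1*v_1*w_2 = -1*-1*4*3 = 12  (running total: 60)
T_{121}*u_1*v_2*w_1 = -4*-1*4*-4 = -64  (running total: -4)
T_{122}*u_1*v_2*w_2 = -4*-1*4*3 = 48  (running total: 44)
T_{211}*u_2*v_1*w_1 = 0*4*4*-4 = 0  (running total: 44)
T_{212}*u_2*v_1*w_2 = 1*4*4*3 = 48  (running total: 92)
T_{221}*u_2*v_2*w_1 = 4*4*4*-4 = -256  (running total: -164)
T_{222}*u_2*v_2*w_2 = 3*4*4*3 = 144  (running total: -20)
S = -20

-20


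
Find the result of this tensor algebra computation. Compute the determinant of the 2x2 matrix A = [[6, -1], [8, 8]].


For a 2x2 matrix [[a, b], [c, d]], det = a*d - b*c.
a = 6, b = -1, c = 8, d = 8
a*d = 6 * 8 = 48
b*c = -1 * 8 = -8
det = 48 - -8 = 56

56


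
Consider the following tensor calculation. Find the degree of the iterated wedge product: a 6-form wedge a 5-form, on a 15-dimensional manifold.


The degree of a wedge product is the sum of the degrees of the individual forms.
Degrees: 6, 5
Total degree = 6 + 5 = 11

11


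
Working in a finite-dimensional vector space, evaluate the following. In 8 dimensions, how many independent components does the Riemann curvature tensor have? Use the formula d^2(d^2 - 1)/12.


The Riemann tensor in d dimensions has d^2(d^2 - 1)/12 independent components.
d = 8, so d^2 = 64
d^2 - 1 = 63
d^2(d^2 - 1) = 64 * 63 = 4032
Divide by 12: 4032 / 12 = 336

336


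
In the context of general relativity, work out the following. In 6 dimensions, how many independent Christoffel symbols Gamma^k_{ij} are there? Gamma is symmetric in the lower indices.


Christoffel symbols Gamma^k_{ij} are symmetric in i,j, so there are d * d(d+1)/2 independent symbols.
d = 6
d(d+1)/2 = 6 * 7 / 2 = 21
Total = 6 * 21 = 126

126


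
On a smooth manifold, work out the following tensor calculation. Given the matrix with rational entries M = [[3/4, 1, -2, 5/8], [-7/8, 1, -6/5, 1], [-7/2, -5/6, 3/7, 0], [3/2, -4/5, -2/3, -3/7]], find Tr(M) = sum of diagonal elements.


The trace is the sum of diagonal entries.
Diagonal: M[1,1] = 3/4, M[2,2] = 1, M[3,3] = 3/7, M[4,4] = -3/7
Tr(M) = 3/4 + 1 + 3/7 + -3/7
Computing step by step:
After adding M[1,1]: 3/4
After adding M[2,2]: 7/4
After adding M[3,3]: 61/28
After adding M[4,4]: 7/4
Tr(M) = 7/4

7/4


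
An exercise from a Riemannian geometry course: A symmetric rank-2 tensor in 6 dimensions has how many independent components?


A symmetric rank-2 tensor in d dimensions has d(d+1)/2 independent components.
d = 6
d(d+1)/2 = 6 * 7 / 2 = 42 / 2 = 21

21


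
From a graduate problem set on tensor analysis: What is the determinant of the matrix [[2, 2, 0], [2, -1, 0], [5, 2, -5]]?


Expanding along the first row, det(A) = a11*M_11 - a12*M_12 + a13*M_13, where M_1j is the (1,j) minor.
Minor M_11 = -1*-5 - 0*2 = 5
Minor M_12 = 2*-5 - 0*5 = -10
Minor M_13 = 2*2 - -1*5 = 9
det = 2*(5) - 2*(-10) + 0*(9)
    = 10 - -20 + 0
    = 30

30


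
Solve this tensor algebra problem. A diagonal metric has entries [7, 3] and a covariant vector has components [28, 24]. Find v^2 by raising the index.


To raise an index with a diagonal metric: v^i = v_i / g_{ii}.
For index 2: v_2 = 24, g_{22} = 3
v^2 = 24 / 3 = 8

8


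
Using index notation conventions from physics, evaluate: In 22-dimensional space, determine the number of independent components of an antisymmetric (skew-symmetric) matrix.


An antisymmetric rank-2 tensor satisfies A_{ij} = -A_{ji}, so diagonal entries are zero.
The independent components are the upper-triangular entries: C(n, 2) = n(n-1)/2.
n = 22
C(22, 2) = 22 * 21 / 2 = 462 / 2 = 231

231


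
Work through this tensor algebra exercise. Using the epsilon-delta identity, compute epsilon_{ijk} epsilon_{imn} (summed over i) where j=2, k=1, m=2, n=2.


Using the identity: epsilon_{ijk} epsilon_{imn} = delta_{jm} delta_{kn} - delta_{jn} delta_{km}.
delta_{22} = 1
delta_{12} = 0
delta_{22} = 1
delta_{12} = 0
Result = 1 * 0 - 1 * 0 = 0 - 0 = 0

0


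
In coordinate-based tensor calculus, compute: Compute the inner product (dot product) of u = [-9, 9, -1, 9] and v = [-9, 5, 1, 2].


The inner product u . v = sum of u_i * v_i.
Term-by-term: -9 * -9, 9 * 5, -1 * 1, 9 * 2
Products: 81, 45, -1, 18
Sum = 81 + 45 + -1 + 18 = 143

143


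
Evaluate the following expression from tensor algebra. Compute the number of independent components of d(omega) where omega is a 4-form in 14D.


The exterior derivative of a p-form is a (p+1)-form.
Its number of independent components is C(n, p+1).
n = 14, p+1 = 5
C(14, 5) = 2002

2002


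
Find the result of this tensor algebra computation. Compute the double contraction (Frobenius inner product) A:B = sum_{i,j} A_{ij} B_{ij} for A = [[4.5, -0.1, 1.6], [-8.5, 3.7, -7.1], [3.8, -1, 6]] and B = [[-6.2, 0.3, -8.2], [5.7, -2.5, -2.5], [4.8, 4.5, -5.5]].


A:B = sum over all i,j of A_{ij} * B_{ij}.
Row 1: 4.5*-6.2=-27.9, -0.1*0.3=-0.03, 1.6*-8.2=-13.12 => row sum = -41.05
Row 2: -8.5*5.7=-48.45, 3.7*-2.5=-9.25, -7.1*-2.5=17.75 => row sum = -39.95
Row 3: 3.8*4.8=18.24, -1*4.5=-4.5, 6*-5.5=-33 => row sum = -19.26
Total = -41.05 + -39.95 + -19.26 = -100.26

-100.26


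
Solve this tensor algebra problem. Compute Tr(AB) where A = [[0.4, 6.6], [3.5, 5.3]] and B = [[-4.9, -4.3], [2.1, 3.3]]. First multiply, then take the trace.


Tr(AB) = sum_i (AB)_{ii} where (AB)_{ii} = sum_k A_{ik} B_{ki}.
(AB)_{11} = 0.4*-4.9 + 6.6*2.1 = 11.9
(AB)_{22} = 3.5*-4.3 + 5.3*3.3 = 2.44
Tr(AB) = 11.9 + 2.44 = 14.34

14.34


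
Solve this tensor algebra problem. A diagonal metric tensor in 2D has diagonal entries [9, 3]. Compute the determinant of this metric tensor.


For a diagonal metric, the determinant is the product of diagonal entries.
Diagonal entries: 9, 3
det(g) = 9 * 3 = 27

27


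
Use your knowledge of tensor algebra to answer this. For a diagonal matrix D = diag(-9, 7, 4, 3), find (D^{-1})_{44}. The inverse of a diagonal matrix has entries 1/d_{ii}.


For a diagonal matrix, the inverse has entries (D^{-1})_{ii} = 1/d_{ii}.
The diagonal entries are: d_{11} = -9, d_{22} = 7, d_{33} = 4, d_{44} = 3
We need (D^{-1})_{44} = 1/d_{44} = 1/3 = 1/3

1/3


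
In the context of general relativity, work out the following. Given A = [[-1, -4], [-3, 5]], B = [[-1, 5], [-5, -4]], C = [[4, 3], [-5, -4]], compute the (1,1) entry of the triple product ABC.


(ABC)_{11} = sum_m (AB)_{1m} C_{m1}. First compute row 1 of AB.
(AB)_{11} = -1*-1 + -4*-5 = 21
(AB)_{12} = -1*5 + -4*-4 = 11
Now contract with column 1 of C:
(AB)_{11} * C_{11} = 21 * 4 = 84
(AB)_{12} * C_{21} = 11 * -5 = -55
(ABC)_{11} = 84 + -55 = 29

29


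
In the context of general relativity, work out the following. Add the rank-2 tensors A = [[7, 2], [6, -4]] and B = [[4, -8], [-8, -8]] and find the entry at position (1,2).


Tensor addition is component-wise: (A + B)_{ij} = A_{ij} + B_{ij}.
A_{12} = 2
B_{12} = -8
(A + B)_{12} = 2 + -8 = -6

-6


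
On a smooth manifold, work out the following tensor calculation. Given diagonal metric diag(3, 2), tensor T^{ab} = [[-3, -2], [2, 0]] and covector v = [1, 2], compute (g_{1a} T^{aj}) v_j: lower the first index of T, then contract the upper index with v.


Step 1: lower the first index. For a diagonal metric, g_{ia} T^{aj} = g_{ii} T^{ij} (no sum on i).
g_{11} = 3
S_1{}^1 = 3 * T^{11} = 3 * -3 = -9
S_1{}^2 = 3 * T^{12} = 3 * -2 = -6
Step 2: contract S_1{}^j with v_j.
S_1{}^1 * v_1 = -9 * 1 = -9
S_1{}^2 * v_2 = -6 * 2 = -12
Result = -9 + -12 = -21

-21


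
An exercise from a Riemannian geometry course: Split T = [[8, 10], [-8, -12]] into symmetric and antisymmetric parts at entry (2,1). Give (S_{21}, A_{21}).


T_{21} = -8
T_{12} = 10
S_{21} = (-8 + 10)/2 = 2/2 = 1
A_{21} = (-8 - 10)/2 = -18/2 = -9
Check: S + A = 1 + -9 = -8 = T_{21}.

(1, -9)


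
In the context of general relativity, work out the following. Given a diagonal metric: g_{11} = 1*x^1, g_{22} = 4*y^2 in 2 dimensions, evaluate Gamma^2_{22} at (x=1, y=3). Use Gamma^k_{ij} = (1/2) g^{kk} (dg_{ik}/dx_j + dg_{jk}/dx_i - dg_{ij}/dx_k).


For a diagonal metric, Gamma^k_{ij} = (1/2) g^{kk} (dg_{ik}/dx_j + dg_{jk}/dx_i - dg_{ij}/dx_k).
The metric is diagonal, so g_{ab} = 0 for a != b.
At the given point: g_{11} = 1, g_{22} = 36
g^{22} = 1/36
dg_{22}/dx_2 = dg_{22}/dx_2 = 24
dg_{22}/dx_2 = dg_{22}/dx_2 = 24
dg_{22}/dx_2 = dg_{22}/dx_2 = 24
Numerator = 24 + 24 - 24 = 24
Gamma^2_{22} = 24 / (2 * 36) = 1/3

1/3


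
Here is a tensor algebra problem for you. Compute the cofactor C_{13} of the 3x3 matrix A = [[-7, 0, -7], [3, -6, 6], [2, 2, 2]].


To find cofactor C_{13}, delete row 1 and column 3.
The resulting 2x2 submatrix is: [[3, -6], [2, 2]]
Minor M_{13} = 3*2 - -6*2
  = 6 - -12 = 18
Sign = (-1)^(1+3) = (-1)^4 = 1
Cofactor C_{13} = 1 * 18 = 18

18


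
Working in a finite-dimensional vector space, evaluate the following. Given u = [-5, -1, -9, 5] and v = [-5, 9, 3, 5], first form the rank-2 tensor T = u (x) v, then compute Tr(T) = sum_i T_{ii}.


The outer product gives T_{ij} = u_i v_j.
The trace (contraction) is Tr(T) = sum_i T_{ii} = sum_i u_i v_i.
Diagonal entries:
T_{11} = u_1 * v_1 = -5 * -5 = 25
T_{22} = u_2 * v_2 = -1 * 9 = -9
T_{33} = u_3 * v_3 = -9 * 3 = -27
T_{44} = u_4 * v_4 = 5 * 5 = 25
Tr(T) = 25 + -9 + -27 + 25 = 14

14


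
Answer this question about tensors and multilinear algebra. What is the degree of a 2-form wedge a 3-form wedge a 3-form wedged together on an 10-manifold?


The degree of a wedge product is the sum of the degrees of the individual forms.
Degrees: 2, 3, 3
Total degree = 2 + 3 + 3 = 8

8


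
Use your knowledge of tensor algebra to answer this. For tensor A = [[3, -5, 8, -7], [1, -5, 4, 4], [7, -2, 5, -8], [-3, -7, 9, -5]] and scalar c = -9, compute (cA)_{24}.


Scalar multiplication: (cA)_{ij} = c * A_{ij}.
c = -9
A_{24} = 4
(cA)_{24} = -9 * 4 = -36

-36


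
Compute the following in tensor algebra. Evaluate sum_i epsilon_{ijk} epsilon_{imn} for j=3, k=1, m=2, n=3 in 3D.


Using the identity: epsilon_{ijk} epsilon_{imn} = delta_{jm} delta_{kn} - delta_{jn} delta_{km}.
delta_{32} = 0
delta_{13} = 0
delta_{33} = 1
delta_{12} = 0
Result = 0 * 0 - 1 * 0 = 0 - 0 = 0

0


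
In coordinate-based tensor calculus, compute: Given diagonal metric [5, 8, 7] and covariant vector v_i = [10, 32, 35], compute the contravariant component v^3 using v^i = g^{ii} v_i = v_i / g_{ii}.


To raise an index with a diagonal metric: v^i = v_i / g_{ii}.
For index 3: v_3 = 35, g_{33} = 7
v^3 = 35 / 7 = 5

5


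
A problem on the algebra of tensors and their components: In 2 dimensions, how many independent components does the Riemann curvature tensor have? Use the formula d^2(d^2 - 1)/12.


The Riemann tensor in d dimensions has d^2(d^2 - 1)/12 independent components.
d = 2, so d^2 = 4
d^2 - 1 = 3
d^2(d^2 - 1) = 4 * 3 = 12
Divide by 12: 12 / 12 = 1

1


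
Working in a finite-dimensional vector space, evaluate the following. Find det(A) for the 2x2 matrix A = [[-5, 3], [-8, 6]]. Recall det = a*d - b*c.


For a 2x2 matrix [[a, b], [c, d]], det = a*d - b*c.
a = -5, b = 3, c = -8, d = 6
a*d = -5 * 6 = -30
b*c = 3 * -8 = -24
det = -30 - -24 = -6

-6


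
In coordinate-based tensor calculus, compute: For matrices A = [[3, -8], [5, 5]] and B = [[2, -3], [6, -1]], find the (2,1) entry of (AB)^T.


(AB)^T_{ij} = (AB)_{ji} = sum_k A_{jk} B_{ki}.
For i=2, j=1 we need (AB)_{12}:
A_{11} * B_{12} = 3 * -3 = -9
A_{12} * B_{22} = -8 * -1 = 8
Sum = -9 + 8 = -1

-1


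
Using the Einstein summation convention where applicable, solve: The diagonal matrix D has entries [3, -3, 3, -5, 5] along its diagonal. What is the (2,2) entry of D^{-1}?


For a diagonal matrix, the inverse has entries (D^{-1})_{ii} = 1/d_{ii}.
The diagonal entries are: d_{11} = 3, d_{22} = -3, d_{33} = 3, d_{44} = -5, d_{55} = 5
We need (D^{-1})_{22} = 1/d_{22} = 1/-3 = -1/3

-1/3


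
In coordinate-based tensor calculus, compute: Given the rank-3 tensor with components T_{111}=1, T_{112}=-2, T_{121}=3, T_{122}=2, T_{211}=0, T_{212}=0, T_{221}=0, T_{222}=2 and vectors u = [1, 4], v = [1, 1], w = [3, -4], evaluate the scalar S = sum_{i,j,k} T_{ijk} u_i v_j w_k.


S = sum over i,j,k of T_{ijk} u_i v_j w_k. Expanding all 8 terms:
T_{111}*u_1*v_1*w_1 = 1*1*1*3 = 3  (running total: 3)
T_{112}*u_1*v_1*w_2 = -2*1*1*-4 = 8  (running total: 11)
T_{121}*u_1*v_2*w_1 = 3*1*1*3 = 9  (running total: 20)
T_{122}*u_1*v_2*w_2 = 2*1*1*-4 = -8  (running total: 12)
T_{211}*u_2*v_1*w_1 = 0*4*1*3 = 0  (running total: 12)
T_{212}*u_2*v_1*w_2 = 0*4*1*-4 = 0  (running total: 12)
T_{221}*u_2*v_2*w_1 = 0*4*1*3 = 0  (running total: 12)
T_{222}*u_2*v_2*w_2 = 2*4*1*-4 = -32  (running total: -20)
S = -20

-20


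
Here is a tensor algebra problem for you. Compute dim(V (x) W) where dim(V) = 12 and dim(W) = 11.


The dimension of a tensor product is the product of dimensions.
dim(V) = 12, dim(W) = 11
dim(V (x) W) = 12 * 11 = 132

132


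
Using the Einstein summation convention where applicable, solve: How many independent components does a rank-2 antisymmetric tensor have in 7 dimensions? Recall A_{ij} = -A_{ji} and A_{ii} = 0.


An antisymmetric rank-2 tensor satisfies A_{ij} = -A_{ji}, so diagonal entries are zero.
The independent components are the upper-triangular entries: C(n, 2) = n(n-1)/2.
n = 7
C(7, 2) = 7 * 6 / 2 = 42 / 2 = 21

21


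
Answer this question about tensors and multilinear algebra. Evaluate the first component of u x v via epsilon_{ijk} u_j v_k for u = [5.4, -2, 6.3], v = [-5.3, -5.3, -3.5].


(u x v)_1 = sum_{j,k} epsilon_{1jk} u_j v_k. Only permutations of (1,2,3) contribute; the two non-zero terms are:
eps_{123} u_2 v_3 = 1 * -2 * -3.5 = 7
eps_{132} u_3 v_2 = -1 * 6.3 * -5.3 = 33.39
(u x v)_1 = 40.39

40.39


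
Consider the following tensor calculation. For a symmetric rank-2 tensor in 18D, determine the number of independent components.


A symmetric rank-2 tensor in d dimensions has d(d+1)/2 independent components.
d = 18
d(d+1)/2 = 18 * 19 / 2 = 342 / 2 = 171

171


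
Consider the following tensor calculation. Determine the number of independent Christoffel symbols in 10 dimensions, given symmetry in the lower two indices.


Christoffel symbols Gamma^k_{ij} are symmetric in i,j, so there are d * d(d+1)/2 independent symbols.
d = 10
d(d+1)/2 = 10 * 11 / 2 = 55
Total = 10 * 55 = 550

550


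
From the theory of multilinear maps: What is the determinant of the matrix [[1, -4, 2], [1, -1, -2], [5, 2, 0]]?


Expanding along the first row, det(A) = a11*M_11 - a12*M_12 + a13*M_13, where M_1j is the (1,j) minor.
Minor M_11 = -1*0 - -2*2 = 4
Minor M_12 = 1*0 - -2*5 = 10
Minor M_13 = 1*2 - -1*5 = 7
det = 1*(4) - -4*(10) + 2*(7)
    = 4 - -40 + 14
    = 58

58


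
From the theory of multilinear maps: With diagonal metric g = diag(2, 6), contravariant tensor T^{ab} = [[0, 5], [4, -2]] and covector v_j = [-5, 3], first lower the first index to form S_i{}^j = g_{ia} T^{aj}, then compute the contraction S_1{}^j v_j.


Step 1: lower the first index. For a diagonal metric, g_{ia} T^{aj} = g_{ii} T^{ij} (no sum on i).
g_{11} = 2
S_1{}^1 = 2 * T^{11} = 2 * 0 = 0
S_1{}^2 = 2 * T^{12} = 2 * 5 = 10
Step 2: contract S_1{}^j with v_j.
S_1{}^1 * v_1 = 0 * -5 = 0
S_1{}^2 * v_2 = 10 * 3 = 30
Result = 0 + 30 = 30

30


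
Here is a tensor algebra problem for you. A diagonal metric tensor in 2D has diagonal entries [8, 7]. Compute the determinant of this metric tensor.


For a diagonal metric, the determinant is the product of diagonal entries.
Diagonal entries: 8, 7
det(g) = 8 * 7 = 56

56


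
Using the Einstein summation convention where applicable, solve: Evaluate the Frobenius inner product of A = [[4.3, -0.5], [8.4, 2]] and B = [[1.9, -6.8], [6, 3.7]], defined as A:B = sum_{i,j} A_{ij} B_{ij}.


A:B = sum over all i,j of A_{ij} * B_{ij}.
Row 1: 4.3*1.9=8.17, -0.5*-6.8=3.4 => row sum = 11.57
Row 2: 8.4*6=50.4, 2*3.7=7.4 => row sum = 57.8
Total = 11.57 + 57.8 = 69.37

69.37


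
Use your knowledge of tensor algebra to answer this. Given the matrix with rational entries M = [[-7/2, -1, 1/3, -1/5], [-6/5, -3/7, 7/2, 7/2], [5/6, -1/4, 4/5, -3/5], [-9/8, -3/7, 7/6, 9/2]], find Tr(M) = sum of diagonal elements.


The trace is the sum of diagonal entries.
Diagonal: M[1,1] = -7/2, M[2,2] = -3/7, M[3,3] = 4/5, M[4,4] = 9/2
Tr(M) = -7/2 + -3/7 + 4/5 + 9/2
Computing step by step:
After adding M[1,1]: -7/2
After adding M[2,2]: -55/14
After adding M[3,3]: -219/70
After adding M[4,4]: 48/35
Tr(M) = 48/35

48/35


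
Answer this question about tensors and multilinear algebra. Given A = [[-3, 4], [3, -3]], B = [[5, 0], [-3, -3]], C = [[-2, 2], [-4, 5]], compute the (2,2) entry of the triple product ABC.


(ABC)_{22} = sum_m (AB)_{2m} C_{m2}. First compute row 2 of AB.
(AB)_{21} = 3*5 + -3*-3 = 24
(AB)_{22} = 3*0 + -3*-3 = 9
Now contract with column 2 of C:
(AB)_{21} * C_{12} = 24 * 2 = 48
(AB)_{22} * C_{22} = 9 * 5 = 45
(ABC)_{22} = 48 + 45 = 93

93
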